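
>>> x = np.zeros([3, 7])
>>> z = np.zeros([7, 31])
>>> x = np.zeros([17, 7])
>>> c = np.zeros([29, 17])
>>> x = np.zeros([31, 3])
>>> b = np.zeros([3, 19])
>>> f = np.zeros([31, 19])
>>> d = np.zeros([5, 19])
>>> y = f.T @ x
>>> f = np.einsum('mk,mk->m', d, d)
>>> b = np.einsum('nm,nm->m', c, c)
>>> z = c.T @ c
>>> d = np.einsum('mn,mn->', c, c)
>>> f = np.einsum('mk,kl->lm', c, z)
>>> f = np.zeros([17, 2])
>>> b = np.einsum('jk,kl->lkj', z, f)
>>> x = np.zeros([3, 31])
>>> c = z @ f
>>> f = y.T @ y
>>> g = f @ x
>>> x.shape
(3, 31)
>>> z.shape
(17, 17)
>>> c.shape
(17, 2)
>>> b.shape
(2, 17, 17)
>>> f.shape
(3, 3)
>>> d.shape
()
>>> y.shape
(19, 3)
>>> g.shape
(3, 31)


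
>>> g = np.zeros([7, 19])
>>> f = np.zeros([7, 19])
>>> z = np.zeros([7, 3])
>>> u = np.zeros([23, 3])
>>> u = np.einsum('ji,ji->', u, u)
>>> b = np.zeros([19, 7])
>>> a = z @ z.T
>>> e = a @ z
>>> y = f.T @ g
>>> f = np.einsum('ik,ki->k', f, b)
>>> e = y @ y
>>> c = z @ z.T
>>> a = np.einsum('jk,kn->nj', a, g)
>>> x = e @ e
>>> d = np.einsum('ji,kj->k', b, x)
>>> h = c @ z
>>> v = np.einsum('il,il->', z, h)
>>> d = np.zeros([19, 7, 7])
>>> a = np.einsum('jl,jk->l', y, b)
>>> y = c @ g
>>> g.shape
(7, 19)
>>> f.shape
(19,)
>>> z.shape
(7, 3)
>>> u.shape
()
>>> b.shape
(19, 7)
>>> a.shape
(19,)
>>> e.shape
(19, 19)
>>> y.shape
(7, 19)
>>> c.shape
(7, 7)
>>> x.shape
(19, 19)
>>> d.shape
(19, 7, 7)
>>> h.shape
(7, 3)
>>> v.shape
()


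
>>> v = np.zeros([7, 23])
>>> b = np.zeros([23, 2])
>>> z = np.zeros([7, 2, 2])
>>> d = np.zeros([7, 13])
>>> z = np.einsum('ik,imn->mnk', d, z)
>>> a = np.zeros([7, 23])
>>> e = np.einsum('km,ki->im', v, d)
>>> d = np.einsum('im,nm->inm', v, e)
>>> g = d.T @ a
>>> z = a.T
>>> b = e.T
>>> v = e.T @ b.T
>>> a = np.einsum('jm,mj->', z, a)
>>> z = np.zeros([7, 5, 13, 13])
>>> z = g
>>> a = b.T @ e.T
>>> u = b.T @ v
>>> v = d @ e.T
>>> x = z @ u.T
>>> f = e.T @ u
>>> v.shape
(7, 13, 13)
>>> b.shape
(23, 13)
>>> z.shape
(23, 13, 23)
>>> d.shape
(7, 13, 23)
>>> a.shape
(13, 13)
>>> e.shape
(13, 23)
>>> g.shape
(23, 13, 23)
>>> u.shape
(13, 23)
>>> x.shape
(23, 13, 13)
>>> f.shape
(23, 23)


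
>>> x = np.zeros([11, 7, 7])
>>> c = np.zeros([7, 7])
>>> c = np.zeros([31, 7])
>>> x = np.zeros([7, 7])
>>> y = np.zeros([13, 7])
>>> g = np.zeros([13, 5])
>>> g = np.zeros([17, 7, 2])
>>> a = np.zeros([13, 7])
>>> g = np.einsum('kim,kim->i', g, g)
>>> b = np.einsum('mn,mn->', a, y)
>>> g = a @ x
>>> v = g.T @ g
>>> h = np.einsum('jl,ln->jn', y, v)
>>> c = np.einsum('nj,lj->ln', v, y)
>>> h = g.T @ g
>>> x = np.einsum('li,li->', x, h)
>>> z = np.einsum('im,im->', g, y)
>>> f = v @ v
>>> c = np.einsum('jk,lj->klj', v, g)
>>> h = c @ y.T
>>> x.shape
()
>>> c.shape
(7, 13, 7)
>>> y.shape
(13, 7)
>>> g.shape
(13, 7)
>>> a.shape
(13, 7)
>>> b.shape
()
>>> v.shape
(7, 7)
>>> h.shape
(7, 13, 13)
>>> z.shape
()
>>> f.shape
(7, 7)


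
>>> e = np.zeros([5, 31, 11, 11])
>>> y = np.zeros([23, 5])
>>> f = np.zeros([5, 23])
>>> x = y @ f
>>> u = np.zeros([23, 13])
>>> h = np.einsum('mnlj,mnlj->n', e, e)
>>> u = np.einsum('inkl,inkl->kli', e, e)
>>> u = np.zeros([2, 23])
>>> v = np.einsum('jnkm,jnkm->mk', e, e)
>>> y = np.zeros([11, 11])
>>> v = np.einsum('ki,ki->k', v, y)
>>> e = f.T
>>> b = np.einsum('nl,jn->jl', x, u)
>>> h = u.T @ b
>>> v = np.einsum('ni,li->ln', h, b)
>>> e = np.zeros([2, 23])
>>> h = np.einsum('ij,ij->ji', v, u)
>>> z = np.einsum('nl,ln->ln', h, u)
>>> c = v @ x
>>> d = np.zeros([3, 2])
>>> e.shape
(2, 23)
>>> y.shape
(11, 11)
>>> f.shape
(5, 23)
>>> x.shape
(23, 23)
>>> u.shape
(2, 23)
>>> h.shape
(23, 2)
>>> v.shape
(2, 23)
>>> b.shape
(2, 23)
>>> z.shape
(2, 23)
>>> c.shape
(2, 23)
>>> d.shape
(3, 2)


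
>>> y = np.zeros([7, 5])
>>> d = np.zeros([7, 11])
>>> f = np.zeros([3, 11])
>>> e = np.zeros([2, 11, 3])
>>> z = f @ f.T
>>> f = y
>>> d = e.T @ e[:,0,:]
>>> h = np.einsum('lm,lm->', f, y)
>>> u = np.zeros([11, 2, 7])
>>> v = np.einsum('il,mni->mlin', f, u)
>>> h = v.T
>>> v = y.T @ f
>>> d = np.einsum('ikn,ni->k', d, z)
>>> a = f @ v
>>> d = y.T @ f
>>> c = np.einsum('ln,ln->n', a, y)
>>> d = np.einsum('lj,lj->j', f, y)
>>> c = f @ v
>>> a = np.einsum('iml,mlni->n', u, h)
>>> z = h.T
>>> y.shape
(7, 5)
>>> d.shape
(5,)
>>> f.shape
(7, 5)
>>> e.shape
(2, 11, 3)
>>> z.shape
(11, 5, 7, 2)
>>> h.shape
(2, 7, 5, 11)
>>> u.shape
(11, 2, 7)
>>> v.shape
(5, 5)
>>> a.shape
(5,)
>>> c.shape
(7, 5)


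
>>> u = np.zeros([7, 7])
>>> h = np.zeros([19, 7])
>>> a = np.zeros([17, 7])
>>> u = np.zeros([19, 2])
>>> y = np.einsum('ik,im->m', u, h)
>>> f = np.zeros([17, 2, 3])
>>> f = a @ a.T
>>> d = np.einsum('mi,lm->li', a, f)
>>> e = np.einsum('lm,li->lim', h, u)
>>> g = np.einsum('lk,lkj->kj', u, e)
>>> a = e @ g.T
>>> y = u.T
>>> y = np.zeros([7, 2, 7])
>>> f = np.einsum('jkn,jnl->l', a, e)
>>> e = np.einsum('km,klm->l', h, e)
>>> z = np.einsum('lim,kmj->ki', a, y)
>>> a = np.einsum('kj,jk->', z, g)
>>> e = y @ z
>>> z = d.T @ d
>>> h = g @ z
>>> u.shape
(19, 2)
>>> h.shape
(2, 7)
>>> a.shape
()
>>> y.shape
(7, 2, 7)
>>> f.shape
(7,)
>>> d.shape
(17, 7)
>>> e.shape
(7, 2, 2)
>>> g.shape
(2, 7)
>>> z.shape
(7, 7)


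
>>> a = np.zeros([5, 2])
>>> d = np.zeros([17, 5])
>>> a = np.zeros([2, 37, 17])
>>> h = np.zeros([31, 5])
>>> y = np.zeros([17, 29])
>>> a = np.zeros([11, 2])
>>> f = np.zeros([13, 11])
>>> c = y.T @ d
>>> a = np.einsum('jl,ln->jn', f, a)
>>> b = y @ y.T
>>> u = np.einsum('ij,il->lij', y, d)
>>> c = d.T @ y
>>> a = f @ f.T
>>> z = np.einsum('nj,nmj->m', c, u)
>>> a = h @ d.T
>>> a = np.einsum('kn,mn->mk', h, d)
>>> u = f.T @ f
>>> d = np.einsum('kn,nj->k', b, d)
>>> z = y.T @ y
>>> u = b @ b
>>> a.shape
(17, 31)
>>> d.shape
(17,)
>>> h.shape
(31, 5)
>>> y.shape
(17, 29)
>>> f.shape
(13, 11)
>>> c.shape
(5, 29)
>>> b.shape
(17, 17)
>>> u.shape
(17, 17)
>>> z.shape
(29, 29)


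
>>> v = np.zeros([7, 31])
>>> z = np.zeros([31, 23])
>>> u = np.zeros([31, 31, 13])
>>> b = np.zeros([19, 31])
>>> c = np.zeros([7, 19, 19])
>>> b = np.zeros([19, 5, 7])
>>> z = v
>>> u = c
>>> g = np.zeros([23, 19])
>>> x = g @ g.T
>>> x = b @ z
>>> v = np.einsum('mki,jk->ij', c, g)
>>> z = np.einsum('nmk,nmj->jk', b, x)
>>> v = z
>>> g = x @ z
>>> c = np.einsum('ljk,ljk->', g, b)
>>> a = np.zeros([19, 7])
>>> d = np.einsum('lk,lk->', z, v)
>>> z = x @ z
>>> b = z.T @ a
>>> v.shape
(31, 7)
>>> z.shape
(19, 5, 7)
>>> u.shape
(7, 19, 19)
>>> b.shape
(7, 5, 7)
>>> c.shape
()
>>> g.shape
(19, 5, 7)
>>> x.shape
(19, 5, 31)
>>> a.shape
(19, 7)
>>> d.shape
()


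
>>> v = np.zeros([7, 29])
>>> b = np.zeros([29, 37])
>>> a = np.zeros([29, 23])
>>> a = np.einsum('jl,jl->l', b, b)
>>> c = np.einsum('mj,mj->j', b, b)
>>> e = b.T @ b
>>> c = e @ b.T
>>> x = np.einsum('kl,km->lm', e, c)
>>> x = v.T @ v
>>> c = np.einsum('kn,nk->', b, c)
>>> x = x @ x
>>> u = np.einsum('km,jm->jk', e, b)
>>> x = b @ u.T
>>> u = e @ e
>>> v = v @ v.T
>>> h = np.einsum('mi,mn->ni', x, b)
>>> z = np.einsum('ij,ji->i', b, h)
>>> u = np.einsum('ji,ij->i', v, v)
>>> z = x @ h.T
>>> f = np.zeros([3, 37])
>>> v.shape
(7, 7)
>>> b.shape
(29, 37)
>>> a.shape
(37,)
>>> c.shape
()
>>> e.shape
(37, 37)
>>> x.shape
(29, 29)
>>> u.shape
(7,)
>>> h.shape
(37, 29)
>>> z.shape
(29, 37)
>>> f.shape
(3, 37)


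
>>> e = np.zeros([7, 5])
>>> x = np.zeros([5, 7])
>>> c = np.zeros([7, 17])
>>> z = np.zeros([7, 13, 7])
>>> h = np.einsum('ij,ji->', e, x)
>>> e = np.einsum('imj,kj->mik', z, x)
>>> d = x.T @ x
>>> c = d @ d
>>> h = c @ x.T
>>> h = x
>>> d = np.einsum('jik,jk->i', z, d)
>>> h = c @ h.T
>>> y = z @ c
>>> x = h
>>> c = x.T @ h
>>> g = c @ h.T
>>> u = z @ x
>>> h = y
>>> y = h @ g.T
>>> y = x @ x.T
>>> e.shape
(13, 7, 5)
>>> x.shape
(7, 5)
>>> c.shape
(5, 5)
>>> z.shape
(7, 13, 7)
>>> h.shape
(7, 13, 7)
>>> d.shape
(13,)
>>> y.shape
(7, 7)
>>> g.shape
(5, 7)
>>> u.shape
(7, 13, 5)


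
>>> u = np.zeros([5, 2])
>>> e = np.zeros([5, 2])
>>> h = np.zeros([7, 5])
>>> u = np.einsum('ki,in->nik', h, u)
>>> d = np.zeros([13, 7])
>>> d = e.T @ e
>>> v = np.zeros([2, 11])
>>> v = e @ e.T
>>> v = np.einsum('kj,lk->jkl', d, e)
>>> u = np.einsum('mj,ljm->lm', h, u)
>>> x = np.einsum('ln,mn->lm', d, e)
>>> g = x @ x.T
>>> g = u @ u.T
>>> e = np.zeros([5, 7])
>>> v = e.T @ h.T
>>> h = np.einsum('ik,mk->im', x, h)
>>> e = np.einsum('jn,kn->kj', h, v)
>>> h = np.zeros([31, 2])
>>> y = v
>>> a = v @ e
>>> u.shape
(2, 7)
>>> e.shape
(7, 2)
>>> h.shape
(31, 2)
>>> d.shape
(2, 2)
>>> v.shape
(7, 7)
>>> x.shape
(2, 5)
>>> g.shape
(2, 2)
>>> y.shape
(7, 7)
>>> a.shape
(7, 2)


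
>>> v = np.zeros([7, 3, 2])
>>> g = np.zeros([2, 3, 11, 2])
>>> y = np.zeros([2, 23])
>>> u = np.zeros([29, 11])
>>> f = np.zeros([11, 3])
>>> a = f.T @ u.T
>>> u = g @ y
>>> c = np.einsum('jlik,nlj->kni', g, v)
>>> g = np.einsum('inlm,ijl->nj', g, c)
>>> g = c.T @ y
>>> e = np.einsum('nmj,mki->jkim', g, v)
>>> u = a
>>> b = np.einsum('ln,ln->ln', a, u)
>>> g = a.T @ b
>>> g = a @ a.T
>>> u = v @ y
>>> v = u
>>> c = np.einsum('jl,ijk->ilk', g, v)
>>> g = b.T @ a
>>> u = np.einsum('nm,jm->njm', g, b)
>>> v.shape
(7, 3, 23)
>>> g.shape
(29, 29)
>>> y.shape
(2, 23)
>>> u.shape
(29, 3, 29)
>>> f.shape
(11, 3)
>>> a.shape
(3, 29)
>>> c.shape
(7, 3, 23)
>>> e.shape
(23, 3, 2, 7)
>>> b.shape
(3, 29)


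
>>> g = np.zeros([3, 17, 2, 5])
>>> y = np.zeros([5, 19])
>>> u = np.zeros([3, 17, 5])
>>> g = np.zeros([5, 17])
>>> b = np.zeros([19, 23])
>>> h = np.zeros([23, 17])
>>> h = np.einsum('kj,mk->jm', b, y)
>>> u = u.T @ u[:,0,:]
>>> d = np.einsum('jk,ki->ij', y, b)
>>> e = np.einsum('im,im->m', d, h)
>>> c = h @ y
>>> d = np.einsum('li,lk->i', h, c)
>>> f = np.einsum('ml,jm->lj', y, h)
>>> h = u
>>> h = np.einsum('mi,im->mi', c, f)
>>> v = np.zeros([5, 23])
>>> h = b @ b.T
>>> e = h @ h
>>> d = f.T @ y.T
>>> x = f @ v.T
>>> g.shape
(5, 17)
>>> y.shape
(5, 19)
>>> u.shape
(5, 17, 5)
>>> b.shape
(19, 23)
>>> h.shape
(19, 19)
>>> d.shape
(23, 5)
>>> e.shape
(19, 19)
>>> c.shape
(23, 19)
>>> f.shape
(19, 23)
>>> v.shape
(5, 23)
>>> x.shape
(19, 5)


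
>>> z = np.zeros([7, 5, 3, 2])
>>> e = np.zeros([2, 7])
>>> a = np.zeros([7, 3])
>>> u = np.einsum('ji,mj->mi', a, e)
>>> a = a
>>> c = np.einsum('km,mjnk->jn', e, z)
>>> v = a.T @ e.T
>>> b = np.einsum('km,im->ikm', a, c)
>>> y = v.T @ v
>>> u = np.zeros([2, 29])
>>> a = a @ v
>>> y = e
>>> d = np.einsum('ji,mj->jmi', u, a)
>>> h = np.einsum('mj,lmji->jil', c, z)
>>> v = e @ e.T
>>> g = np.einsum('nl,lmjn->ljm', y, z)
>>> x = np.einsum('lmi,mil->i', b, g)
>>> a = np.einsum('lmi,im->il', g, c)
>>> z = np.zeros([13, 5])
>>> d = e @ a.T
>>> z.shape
(13, 5)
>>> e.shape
(2, 7)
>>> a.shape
(5, 7)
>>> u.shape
(2, 29)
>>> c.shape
(5, 3)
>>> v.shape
(2, 2)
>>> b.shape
(5, 7, 3)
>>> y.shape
(2, 7)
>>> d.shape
(2, 5)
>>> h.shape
(3, 2, 7)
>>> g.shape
(7, 3, 5)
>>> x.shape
(3,)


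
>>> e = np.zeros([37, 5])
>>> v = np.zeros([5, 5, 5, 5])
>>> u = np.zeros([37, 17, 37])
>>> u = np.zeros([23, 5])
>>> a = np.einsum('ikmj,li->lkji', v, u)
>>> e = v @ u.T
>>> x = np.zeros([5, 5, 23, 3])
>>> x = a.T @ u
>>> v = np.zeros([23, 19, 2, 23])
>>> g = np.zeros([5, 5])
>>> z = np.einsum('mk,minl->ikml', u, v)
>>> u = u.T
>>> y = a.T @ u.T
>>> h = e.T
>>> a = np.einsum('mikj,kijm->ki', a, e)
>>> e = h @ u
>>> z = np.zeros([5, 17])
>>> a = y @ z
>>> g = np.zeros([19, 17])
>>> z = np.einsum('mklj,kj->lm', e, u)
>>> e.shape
(23, 5, 5, 23)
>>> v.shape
(23, 19, 2, 23)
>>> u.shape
(5, 23)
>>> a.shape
(5, 5, 5, 17)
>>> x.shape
(5, 5, 5, 5)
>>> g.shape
(19, 17)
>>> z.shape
(5, 23)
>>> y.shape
(5, 5, 5, 5)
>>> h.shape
(23, 5, 5, 5)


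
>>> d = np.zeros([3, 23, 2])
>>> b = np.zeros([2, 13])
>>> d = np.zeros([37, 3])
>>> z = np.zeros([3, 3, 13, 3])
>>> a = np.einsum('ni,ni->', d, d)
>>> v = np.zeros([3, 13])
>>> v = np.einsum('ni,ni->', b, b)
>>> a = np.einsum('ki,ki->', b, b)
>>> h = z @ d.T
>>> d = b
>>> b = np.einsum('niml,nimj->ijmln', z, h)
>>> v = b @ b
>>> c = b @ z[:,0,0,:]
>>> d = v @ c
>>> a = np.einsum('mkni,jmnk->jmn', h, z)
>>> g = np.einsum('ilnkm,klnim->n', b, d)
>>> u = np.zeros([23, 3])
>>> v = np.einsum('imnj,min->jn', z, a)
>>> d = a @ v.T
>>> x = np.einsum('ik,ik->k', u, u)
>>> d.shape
(3, 3, 3)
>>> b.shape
(3, 37, 13, 3, 3)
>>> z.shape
(3, 3, 13, 3)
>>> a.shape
(3, 3, 13)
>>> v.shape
(3, 13)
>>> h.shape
(3, 3, 13, 37)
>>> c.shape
(3, 37, 13, 3, 3)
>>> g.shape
(13,)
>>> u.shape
(23, 3)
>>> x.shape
(3,)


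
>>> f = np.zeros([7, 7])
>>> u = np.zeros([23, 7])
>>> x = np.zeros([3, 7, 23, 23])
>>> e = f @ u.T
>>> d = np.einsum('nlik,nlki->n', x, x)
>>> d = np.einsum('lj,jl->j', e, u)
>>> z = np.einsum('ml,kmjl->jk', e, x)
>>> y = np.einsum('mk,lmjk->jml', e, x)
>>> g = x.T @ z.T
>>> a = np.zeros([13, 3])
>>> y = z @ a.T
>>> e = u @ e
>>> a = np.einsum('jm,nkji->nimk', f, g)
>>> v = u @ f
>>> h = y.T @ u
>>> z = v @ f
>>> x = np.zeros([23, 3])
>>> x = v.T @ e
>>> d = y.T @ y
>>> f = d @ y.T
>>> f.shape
(13, 23)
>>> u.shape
(23, 7)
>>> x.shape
(7, 23)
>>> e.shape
(23, 23)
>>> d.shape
(13, 13)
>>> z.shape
(23, 7)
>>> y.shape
(23, 13)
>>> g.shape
(23, 23, 7, 23)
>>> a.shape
(23, 23, 7, 23)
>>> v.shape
(23, 7)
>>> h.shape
(13, 7)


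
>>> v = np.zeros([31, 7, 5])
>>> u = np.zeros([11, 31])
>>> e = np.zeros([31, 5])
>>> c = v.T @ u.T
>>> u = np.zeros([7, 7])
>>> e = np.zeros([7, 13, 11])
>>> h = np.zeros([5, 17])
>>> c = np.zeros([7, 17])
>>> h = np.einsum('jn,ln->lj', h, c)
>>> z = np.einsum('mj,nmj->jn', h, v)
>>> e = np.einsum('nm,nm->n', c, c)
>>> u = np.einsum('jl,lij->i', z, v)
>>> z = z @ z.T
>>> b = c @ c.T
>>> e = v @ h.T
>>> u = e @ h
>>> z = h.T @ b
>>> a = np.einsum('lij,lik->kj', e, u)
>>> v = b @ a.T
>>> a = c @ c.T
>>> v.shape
(7, 5)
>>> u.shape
(31, 7, 5)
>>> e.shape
(31, 7, 7)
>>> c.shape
(7, 17)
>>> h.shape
(7, 5)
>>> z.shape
(5, 7)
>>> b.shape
(7, 7)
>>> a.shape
(7, 7)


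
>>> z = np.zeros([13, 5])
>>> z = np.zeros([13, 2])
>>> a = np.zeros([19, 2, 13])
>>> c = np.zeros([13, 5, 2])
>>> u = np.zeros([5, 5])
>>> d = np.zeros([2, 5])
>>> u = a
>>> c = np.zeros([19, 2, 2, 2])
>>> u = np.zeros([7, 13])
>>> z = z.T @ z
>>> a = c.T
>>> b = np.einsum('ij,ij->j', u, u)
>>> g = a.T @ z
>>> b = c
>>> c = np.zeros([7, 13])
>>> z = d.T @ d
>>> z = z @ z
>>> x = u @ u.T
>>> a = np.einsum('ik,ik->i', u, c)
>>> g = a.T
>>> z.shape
(5, 5)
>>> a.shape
(7,)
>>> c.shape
(7, 13)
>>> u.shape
(7, 13)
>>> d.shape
(2, 5)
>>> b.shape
(19, 2, 2, 2)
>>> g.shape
(7,)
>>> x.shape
(7, 7)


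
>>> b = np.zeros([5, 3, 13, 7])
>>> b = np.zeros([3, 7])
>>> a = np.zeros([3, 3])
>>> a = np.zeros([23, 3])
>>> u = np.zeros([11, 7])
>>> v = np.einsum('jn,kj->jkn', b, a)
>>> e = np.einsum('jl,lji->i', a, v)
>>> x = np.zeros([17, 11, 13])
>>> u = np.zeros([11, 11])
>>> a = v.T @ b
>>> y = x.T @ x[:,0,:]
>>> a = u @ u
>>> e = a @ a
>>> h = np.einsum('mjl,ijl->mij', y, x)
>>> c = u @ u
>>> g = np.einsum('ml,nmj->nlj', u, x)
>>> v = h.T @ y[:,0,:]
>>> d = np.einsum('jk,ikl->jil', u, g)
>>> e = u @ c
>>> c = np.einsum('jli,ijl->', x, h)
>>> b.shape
(3, 7)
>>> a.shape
(11, 11)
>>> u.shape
(11, 11)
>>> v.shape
(11, 17, 13)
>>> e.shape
(11, 11)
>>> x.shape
(17, 11, 13)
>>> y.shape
(13, 11, 13)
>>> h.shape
(13, 17, 11)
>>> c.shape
()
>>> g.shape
(17, 11, 13)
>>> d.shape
(11, 17, 13)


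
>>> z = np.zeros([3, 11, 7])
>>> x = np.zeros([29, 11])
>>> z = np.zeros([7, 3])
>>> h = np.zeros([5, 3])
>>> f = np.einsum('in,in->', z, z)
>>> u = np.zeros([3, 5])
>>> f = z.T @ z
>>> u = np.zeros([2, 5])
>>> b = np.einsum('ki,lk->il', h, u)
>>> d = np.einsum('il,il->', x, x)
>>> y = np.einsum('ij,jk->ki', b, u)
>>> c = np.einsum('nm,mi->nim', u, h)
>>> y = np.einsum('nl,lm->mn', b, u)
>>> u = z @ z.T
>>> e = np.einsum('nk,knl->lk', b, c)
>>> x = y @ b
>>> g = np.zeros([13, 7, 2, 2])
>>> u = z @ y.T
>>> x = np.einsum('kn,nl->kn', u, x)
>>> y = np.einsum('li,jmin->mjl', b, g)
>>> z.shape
(7, 3)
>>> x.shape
(7, 5)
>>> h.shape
(5, 3)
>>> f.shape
(3, 3)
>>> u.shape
(7, 5)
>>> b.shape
(3, 2)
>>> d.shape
()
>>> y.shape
(7, 13, 3)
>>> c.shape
(2, 3, 5)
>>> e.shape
(5, 2)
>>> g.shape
(13, 7, 2, 2)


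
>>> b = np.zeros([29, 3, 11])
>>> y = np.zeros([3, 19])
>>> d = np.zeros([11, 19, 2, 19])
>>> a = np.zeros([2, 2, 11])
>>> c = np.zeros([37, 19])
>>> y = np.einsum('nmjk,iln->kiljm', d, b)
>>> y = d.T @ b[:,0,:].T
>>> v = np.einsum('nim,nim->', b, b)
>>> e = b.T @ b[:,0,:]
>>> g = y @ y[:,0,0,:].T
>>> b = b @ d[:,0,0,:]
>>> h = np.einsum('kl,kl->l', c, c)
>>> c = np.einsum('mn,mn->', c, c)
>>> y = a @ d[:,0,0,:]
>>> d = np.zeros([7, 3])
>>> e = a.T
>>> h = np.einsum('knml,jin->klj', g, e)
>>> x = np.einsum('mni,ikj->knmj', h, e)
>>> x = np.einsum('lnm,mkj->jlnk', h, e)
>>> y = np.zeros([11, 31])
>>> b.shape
(29, 3, 19)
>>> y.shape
(11, 31)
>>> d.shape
(7, 3)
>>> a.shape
(2, 2, 11)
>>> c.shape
()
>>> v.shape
()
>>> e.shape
(11, 2, 2)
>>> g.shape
(19, 2, 19, 19)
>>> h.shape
(19, 19, 11)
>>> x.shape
(2, 19, 19, 2)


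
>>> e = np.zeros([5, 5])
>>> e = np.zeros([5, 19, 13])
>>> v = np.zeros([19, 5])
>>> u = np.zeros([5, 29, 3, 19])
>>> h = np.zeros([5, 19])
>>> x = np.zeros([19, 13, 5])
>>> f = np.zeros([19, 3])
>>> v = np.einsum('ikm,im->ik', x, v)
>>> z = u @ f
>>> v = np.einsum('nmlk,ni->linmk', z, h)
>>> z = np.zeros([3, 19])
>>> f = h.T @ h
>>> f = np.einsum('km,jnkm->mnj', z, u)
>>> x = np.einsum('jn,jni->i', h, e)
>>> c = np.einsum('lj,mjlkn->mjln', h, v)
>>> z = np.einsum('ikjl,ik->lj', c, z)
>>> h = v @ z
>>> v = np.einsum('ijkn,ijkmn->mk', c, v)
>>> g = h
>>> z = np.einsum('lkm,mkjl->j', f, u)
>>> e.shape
(5, 19, 13)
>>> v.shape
(29, 5)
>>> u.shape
(5, 29, 3, 19)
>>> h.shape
(3, 19, 5, 29, 5)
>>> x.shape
(13,)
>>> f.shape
(19, 29, 5)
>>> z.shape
(3,)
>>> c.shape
(3, 19, 5, 3)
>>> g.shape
(3, 19, 5, 29, 5)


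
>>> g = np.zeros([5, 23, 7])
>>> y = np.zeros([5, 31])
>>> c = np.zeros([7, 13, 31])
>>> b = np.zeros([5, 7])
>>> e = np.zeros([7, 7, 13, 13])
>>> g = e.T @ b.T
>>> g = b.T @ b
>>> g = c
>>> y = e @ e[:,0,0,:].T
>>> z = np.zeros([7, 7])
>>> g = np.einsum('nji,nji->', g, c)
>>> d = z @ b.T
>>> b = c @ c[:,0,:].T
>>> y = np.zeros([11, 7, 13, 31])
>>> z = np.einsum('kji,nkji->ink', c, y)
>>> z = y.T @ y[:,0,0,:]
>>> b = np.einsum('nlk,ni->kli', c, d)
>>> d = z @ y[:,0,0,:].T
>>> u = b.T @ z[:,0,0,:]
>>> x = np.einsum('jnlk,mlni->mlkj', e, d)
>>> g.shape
()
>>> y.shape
(11, 7, 13, 31)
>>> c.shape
(7, 13, 31)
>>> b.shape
(31, 13, 5)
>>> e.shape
(7, 7, 13, 13)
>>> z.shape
(31, 13, 7, 31)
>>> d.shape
(31, 13, 7, 11)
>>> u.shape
(5, 13, 31)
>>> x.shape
(31, 13, 13, 7)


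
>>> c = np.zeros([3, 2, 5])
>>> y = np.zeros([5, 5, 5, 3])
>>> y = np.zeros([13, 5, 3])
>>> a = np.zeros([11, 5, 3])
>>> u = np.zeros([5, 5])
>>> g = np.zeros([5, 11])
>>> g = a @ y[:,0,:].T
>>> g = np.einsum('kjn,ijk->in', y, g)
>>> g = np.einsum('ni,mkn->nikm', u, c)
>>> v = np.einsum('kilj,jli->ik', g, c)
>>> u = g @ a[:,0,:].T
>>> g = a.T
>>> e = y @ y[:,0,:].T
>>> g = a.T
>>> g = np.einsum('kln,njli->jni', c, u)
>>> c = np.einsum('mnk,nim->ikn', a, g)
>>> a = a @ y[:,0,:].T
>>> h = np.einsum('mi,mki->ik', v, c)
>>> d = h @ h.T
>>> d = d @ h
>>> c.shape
(5, 3, 5)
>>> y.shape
(13, 5, 3)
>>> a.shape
(11, 5, 13)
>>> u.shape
(5, 5, 2, 11)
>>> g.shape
(5, 5, 11)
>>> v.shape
(5, 5)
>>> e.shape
(13, 5, 13)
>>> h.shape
(5, 3)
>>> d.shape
(5, 3)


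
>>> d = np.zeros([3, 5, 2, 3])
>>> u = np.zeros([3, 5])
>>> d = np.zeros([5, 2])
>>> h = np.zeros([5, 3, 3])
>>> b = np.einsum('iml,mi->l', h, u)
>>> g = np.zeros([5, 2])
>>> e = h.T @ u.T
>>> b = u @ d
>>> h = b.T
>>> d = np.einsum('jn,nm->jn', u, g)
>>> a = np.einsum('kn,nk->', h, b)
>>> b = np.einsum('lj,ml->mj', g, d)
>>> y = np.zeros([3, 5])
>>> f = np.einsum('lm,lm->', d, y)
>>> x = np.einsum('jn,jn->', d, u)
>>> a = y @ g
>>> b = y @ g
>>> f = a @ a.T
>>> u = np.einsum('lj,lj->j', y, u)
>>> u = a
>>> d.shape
(3, 5)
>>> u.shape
(3, 2)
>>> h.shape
(2, 3)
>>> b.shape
(3, 2)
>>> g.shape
(5, 2)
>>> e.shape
(3, 3, 3)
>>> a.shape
(3, 2)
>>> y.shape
(3, 5)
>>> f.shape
(3, 3)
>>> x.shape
()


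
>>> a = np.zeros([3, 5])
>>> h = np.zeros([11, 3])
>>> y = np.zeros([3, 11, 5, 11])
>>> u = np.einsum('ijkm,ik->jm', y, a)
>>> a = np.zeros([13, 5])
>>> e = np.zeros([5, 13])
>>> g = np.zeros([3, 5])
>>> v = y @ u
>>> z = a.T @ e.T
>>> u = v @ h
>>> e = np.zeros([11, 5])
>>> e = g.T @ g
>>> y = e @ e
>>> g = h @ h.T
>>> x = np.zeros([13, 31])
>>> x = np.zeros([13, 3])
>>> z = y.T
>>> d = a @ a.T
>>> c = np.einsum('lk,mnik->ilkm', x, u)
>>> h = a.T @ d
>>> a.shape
(13, 5)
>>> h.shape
(5, 13)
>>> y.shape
(5, 5)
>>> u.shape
(3, 11, 5, 3)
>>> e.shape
(5, 5)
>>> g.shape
(11, 11)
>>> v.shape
(3, 11, 5, 11)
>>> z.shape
(5, 5)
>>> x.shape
(13, 3)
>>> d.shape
(13, 13)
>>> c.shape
(5, 13, 3, 3)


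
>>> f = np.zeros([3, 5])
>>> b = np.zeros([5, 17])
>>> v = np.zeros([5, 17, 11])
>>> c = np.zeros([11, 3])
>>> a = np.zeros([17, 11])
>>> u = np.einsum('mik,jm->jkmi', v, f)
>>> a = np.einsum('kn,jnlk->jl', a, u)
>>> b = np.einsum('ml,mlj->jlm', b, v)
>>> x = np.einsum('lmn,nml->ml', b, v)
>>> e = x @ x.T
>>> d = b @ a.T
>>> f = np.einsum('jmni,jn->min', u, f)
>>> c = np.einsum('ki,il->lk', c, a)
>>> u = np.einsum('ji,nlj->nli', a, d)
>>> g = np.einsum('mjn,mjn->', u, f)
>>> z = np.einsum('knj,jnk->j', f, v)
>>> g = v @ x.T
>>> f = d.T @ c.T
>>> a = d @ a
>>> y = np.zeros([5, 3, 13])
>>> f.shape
(3, 17, 5)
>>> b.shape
(11, 17, 5)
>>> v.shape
(5, 17, 11)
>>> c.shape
(5, 11)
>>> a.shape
(11, 17, 5)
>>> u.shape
(11, 17, 5)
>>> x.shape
(17, 11)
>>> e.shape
(17, 17)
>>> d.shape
(11, 17, 3)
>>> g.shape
(5, 17, 17)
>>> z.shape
(5,)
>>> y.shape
(5, 3, 13)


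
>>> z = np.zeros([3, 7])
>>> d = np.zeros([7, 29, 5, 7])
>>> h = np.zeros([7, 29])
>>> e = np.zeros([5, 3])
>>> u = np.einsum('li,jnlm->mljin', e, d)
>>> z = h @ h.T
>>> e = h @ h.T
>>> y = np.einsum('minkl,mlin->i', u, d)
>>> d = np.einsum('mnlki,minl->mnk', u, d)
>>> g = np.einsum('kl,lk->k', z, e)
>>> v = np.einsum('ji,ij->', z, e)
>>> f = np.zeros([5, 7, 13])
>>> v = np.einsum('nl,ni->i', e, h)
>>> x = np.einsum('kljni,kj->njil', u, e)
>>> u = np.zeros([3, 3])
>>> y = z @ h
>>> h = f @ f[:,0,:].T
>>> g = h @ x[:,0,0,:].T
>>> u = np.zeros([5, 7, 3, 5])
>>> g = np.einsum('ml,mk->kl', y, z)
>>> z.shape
(7, 7)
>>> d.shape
(7, 5, 3)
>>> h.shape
(5, 7, 5)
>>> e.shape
(7, 7)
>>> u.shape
(5, 7, 3, 5)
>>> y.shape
(7, 29)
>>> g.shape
(7, 29)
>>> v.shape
(29,)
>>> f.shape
(5, 7, 13)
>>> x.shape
(3, 7, 29, 5)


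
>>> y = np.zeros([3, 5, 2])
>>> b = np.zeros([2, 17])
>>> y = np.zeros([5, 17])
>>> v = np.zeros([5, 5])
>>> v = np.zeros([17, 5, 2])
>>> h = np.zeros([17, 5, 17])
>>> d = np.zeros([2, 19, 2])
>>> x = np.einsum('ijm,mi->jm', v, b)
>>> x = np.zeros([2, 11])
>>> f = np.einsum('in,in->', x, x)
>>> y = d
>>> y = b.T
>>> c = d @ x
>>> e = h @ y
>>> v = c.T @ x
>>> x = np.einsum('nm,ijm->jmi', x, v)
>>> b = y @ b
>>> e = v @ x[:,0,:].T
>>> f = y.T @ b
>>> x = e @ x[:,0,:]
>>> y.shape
(17, 2)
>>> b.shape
(17, 17)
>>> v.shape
(11, 19, 11)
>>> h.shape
(17, 5, 17)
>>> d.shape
(2, 19, 2)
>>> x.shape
(11, 19, 11)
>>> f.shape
(2, 17)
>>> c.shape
(2, 19, 11)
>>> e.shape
(11, 19, 19)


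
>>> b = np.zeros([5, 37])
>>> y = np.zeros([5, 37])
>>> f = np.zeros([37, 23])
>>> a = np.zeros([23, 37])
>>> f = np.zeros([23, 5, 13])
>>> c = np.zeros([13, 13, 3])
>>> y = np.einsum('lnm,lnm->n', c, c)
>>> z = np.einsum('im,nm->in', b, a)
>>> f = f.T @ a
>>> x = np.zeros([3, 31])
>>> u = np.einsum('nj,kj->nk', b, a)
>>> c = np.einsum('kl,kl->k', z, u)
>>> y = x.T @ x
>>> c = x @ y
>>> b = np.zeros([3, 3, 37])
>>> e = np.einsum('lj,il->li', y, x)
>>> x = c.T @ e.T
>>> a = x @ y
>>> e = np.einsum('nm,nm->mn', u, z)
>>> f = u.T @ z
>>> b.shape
(3, 3, 37)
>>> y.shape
(31, 31)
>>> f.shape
(23, 23)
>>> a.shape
(31, 31)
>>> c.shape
(3, 31)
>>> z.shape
(5, 23)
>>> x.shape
(31, 31)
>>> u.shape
(5, 23)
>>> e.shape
(23, 5)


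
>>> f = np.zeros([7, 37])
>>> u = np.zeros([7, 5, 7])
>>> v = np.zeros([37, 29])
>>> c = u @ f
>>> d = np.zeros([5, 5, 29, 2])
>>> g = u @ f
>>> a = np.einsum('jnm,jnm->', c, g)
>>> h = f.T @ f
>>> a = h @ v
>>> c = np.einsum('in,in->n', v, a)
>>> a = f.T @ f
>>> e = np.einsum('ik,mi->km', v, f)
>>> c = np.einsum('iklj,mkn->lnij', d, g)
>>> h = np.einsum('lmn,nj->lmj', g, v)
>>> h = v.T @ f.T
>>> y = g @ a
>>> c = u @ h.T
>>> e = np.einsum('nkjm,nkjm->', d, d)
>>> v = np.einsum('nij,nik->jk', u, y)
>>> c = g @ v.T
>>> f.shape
(7, 37)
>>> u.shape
(7, 5, 7)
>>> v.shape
(7, 37)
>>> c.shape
(7, 5, 7)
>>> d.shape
(5, 5, 29, 2)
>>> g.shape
(7, 5, 37)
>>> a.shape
(37, 37)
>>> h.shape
(29, 7)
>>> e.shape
()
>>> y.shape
(7, 5, 37)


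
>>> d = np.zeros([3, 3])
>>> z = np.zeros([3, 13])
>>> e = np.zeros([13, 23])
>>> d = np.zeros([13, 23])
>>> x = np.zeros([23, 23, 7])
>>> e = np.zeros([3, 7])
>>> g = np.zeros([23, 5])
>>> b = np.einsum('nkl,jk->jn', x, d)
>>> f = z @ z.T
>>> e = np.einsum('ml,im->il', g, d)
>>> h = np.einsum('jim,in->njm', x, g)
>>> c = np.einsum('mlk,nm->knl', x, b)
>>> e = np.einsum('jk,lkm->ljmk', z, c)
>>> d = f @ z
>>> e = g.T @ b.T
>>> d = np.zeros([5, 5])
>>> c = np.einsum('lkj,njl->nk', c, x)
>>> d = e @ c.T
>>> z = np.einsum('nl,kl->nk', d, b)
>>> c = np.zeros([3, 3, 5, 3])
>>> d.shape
(5, 23)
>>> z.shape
(5, 13)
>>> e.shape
(5, 13)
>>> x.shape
(23, 23, 7)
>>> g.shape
(23, 5)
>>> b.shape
(13, 23)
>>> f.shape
(3, 3)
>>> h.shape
(5, 23, 7)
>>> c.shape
(3, 3, 5, 3)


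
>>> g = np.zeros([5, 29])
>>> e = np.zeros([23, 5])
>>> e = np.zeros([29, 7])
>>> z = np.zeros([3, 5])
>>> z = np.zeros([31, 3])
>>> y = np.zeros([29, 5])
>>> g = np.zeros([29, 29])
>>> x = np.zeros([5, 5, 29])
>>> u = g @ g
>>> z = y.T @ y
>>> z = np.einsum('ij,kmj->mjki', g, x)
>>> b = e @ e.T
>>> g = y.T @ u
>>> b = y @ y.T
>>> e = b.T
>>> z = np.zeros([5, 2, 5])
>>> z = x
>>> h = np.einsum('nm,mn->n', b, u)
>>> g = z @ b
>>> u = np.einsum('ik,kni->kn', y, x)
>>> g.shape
(5, 5, 29)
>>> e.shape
(29, 29)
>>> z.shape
(5, 5, 29)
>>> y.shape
(29, 5)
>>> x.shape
(5, 5, 29)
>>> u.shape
(5, 5)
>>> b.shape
(29, 29)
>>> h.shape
(29,)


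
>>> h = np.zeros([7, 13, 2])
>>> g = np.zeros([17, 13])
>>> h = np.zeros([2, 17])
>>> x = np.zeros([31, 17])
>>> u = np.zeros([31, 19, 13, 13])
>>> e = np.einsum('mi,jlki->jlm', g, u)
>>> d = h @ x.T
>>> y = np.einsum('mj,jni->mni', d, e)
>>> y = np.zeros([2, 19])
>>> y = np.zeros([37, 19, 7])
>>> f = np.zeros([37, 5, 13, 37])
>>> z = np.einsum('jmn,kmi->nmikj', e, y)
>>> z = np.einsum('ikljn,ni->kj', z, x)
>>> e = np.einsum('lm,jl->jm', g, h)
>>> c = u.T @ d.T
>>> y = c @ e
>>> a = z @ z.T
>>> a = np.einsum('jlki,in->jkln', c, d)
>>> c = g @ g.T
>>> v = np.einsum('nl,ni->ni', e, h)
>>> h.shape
(2, 17)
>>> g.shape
(17, 13)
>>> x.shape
(31, 17)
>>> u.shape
(31, 19, 13, 13)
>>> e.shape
(2, 13)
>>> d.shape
(2, 31)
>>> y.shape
(13, 13, 19, 13)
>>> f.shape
(37, 5, 13, 37)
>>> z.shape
(19, 37)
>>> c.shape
(17, 17)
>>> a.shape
(13, 19, 13, 31)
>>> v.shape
(2, 17)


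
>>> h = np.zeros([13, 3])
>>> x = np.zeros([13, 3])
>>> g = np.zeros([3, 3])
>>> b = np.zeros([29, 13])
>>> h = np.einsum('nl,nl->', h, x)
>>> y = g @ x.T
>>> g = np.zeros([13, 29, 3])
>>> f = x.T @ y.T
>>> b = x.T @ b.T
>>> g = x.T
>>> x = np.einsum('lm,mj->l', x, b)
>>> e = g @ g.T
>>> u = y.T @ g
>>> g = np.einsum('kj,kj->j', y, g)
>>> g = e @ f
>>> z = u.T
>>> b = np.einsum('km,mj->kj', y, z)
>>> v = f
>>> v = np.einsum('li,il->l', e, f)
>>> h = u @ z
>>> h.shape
(13, 13)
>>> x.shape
(13,)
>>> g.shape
(3, 3)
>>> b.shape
(3, 13)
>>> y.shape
(3, 13)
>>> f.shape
(3, 3)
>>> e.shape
(3, 3)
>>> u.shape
(13, 13)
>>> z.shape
(13, 13)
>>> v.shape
(3,)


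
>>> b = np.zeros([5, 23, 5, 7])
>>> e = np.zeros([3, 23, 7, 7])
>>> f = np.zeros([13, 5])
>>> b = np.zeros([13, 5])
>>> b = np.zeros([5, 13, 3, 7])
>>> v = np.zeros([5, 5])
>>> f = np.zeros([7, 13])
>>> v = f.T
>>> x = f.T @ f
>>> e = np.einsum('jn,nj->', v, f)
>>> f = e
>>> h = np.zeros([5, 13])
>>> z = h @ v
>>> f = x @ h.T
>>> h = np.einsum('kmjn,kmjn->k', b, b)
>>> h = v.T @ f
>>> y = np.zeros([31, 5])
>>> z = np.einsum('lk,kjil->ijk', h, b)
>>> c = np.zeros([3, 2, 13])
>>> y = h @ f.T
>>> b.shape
(5, 13, 3, 7)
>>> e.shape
()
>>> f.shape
(13, 5)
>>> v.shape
(13, 7)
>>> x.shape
(13, 13)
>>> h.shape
(7, 5)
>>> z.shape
(3, 13, 5)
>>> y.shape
(7, 13)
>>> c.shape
(3, 2, 13)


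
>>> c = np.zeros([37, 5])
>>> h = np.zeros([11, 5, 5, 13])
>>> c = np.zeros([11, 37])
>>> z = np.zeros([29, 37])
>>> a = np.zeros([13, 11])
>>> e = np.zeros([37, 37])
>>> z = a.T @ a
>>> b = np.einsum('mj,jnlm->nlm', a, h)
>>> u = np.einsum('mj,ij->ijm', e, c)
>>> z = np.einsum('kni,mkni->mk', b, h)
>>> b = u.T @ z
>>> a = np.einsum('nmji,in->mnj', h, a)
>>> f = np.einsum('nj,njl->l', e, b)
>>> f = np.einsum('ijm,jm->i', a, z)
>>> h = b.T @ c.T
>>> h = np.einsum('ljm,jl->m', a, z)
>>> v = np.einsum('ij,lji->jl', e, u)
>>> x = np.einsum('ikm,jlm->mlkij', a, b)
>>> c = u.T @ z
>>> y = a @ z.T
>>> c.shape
(37, 37, 5)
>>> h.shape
(5,)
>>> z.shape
(11, 5)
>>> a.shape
(5, 11, 5)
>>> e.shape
(37, 37)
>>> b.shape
(37, 37, 5)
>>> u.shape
(11, 37, 37)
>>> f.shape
(5,)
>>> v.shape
(37, 11)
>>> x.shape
(5, 37, 11, 5, 37)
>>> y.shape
(5, 11, 11)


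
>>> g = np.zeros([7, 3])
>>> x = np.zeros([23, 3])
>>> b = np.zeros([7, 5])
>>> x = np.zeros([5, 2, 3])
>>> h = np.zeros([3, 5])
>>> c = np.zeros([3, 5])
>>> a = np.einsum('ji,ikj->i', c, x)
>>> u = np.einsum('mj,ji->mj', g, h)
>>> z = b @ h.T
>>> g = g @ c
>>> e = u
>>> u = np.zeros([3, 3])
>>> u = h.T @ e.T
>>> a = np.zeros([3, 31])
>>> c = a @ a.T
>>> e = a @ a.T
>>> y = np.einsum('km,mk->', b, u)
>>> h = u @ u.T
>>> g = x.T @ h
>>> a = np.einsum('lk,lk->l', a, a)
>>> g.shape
(3, 2, 5)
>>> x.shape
(5, 2, 3)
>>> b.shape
(7, 5)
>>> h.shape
(5, 5)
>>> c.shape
(3, 3)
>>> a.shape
(3,)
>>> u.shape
(5, 7)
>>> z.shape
(7, 3)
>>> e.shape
(3, 3)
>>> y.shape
()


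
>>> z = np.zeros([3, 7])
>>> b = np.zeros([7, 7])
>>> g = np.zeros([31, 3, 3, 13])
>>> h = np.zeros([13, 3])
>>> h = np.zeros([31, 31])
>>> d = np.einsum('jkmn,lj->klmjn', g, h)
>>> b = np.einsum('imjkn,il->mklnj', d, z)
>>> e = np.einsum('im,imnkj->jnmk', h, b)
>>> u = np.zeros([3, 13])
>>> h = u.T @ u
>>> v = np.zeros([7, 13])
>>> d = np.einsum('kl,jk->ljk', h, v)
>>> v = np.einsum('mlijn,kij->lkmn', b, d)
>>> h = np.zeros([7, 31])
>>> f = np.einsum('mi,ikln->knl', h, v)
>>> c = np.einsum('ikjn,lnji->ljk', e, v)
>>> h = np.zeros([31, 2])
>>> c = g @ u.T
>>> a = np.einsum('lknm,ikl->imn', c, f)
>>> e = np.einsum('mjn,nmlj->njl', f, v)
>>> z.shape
(3, 7)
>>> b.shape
(31, 31, 7, 13, 3)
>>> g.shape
(31, 3, 3, 13)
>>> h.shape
(31, 2)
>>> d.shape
(13, 7, 13)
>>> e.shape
(31, 3, 31)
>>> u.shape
(3, 13)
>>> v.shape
(31, 13, 31, 3)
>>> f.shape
(13, 3, 31)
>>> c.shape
(31, 3, 3, 3)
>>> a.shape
(13, 3, 3)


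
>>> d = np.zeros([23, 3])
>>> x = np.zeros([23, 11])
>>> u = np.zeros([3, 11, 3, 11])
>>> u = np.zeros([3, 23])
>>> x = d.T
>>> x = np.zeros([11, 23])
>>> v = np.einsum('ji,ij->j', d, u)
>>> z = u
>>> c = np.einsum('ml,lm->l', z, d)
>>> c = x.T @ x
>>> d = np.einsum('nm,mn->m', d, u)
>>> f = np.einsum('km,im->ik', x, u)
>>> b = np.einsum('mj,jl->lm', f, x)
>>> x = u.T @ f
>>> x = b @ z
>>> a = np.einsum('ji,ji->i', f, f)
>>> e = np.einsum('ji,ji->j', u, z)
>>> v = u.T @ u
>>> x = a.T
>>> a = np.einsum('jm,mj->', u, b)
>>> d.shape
(3,)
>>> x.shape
(11,)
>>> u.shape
(3, 23)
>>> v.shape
(23, 23)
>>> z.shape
(3, 23)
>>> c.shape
(23, 23)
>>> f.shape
(3, 11)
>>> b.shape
(23, 3)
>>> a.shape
()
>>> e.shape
(3,)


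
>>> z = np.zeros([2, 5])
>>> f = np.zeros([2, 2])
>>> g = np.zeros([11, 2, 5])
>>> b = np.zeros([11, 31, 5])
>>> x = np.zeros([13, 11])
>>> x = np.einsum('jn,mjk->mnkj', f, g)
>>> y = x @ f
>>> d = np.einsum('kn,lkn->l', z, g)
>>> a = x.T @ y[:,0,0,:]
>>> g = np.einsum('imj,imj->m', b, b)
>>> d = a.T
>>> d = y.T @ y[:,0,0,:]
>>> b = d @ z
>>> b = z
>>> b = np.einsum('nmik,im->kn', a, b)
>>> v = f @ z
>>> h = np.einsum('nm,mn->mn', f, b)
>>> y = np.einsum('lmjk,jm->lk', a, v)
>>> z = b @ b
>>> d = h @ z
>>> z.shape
(2, 2)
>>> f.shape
(2, 2)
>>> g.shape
(31,)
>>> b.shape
(2, 2)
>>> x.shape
(11, 2, 5, 2)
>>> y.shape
(2, 2)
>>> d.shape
(2, 2)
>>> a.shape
(2, 5, 2, 2)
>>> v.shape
(2, 5)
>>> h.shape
(2, 2)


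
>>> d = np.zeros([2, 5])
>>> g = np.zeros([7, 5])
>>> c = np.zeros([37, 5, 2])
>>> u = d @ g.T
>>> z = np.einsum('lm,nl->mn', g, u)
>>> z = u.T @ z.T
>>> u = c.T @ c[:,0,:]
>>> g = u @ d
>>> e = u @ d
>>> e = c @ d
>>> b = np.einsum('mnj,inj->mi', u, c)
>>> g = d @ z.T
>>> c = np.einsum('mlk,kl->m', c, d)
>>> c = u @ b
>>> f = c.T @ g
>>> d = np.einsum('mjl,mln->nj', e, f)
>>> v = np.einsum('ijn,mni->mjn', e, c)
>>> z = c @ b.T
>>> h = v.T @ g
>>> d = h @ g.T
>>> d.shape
(5, 5, 2)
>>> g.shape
(2, 7)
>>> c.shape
(2, 5, 37)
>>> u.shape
(2, 5, 2)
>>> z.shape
(2, 5, 2)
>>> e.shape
(37, 5, 5)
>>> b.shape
(2, 37)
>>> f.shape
(37, 5, 7)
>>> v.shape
(2, 5, 5)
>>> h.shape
(5, 5, 7)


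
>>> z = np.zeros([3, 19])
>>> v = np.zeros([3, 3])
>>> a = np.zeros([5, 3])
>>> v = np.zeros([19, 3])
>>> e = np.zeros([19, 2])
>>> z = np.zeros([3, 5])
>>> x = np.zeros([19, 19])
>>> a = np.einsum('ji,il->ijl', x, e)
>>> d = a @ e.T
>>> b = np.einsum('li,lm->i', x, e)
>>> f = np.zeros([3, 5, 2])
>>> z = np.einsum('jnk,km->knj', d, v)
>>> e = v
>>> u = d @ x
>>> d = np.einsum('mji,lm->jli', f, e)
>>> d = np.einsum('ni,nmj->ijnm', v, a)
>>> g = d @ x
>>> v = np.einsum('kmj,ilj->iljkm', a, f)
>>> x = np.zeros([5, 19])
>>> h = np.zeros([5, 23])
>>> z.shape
(19, 19, 19)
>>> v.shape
(3, 5, 2, 19, 19)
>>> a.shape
(19, 19, 2)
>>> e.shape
(19, 3)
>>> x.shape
(5, 19)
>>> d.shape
(3, 2, 19, 19)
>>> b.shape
(19,)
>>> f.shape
(3, 5, 2)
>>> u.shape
(19, 19, 19)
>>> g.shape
(3, 2, 19, 19)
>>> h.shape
(5, 23)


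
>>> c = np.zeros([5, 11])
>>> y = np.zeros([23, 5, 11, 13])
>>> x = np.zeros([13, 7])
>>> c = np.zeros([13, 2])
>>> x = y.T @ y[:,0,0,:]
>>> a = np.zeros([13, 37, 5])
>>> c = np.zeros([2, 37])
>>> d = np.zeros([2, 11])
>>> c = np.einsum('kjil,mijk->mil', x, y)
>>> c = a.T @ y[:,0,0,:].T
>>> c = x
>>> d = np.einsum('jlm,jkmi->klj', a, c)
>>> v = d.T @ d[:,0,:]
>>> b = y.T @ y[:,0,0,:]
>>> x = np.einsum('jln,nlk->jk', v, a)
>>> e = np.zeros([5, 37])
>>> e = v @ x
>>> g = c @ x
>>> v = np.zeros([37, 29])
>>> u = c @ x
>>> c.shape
(13, 11, 5, 13)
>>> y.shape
(23, 5, 11, 13)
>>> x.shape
(13, 5)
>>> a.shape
(13, 37, 5)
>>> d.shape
(11, 37, 13)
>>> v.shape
(37, 29)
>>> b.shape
(13, 11, 5, 13)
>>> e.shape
(13, 37, 5)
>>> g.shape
(13, 11, 5, 5)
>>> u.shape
(13, 11, 5, 5)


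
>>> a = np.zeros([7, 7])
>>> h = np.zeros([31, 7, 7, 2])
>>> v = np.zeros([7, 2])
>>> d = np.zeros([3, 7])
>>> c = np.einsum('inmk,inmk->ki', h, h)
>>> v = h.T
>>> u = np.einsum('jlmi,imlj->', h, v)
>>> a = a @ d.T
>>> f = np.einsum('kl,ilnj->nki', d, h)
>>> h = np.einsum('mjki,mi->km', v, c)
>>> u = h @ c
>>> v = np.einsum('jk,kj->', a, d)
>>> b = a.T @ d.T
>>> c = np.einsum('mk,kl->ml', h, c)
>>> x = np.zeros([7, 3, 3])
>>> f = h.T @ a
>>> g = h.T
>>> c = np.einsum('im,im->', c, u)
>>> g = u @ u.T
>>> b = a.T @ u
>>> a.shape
(7, 3)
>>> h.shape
(7, 2)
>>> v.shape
()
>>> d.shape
(3, 7)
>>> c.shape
()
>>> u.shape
(7, 31)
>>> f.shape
(2, 3)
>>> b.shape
(3, 31)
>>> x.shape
(7, 3, 3)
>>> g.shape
(7, 7)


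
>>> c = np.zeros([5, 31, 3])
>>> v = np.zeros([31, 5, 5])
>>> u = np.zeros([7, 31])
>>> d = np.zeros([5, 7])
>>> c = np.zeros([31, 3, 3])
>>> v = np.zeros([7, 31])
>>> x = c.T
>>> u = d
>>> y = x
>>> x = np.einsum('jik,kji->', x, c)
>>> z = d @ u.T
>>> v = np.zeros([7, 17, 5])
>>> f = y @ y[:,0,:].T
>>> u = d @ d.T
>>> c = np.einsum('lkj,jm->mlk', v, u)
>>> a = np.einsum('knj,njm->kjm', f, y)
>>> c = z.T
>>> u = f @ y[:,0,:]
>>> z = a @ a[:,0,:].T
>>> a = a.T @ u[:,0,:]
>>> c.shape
(5, 5)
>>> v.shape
(7, 17, 5)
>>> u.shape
(3, 3, 31)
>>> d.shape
(5, 7)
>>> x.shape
()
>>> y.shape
(3, 3, 31)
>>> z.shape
(3, 3, 3)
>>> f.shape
(3, 3, 3)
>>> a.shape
(31, 3, 31)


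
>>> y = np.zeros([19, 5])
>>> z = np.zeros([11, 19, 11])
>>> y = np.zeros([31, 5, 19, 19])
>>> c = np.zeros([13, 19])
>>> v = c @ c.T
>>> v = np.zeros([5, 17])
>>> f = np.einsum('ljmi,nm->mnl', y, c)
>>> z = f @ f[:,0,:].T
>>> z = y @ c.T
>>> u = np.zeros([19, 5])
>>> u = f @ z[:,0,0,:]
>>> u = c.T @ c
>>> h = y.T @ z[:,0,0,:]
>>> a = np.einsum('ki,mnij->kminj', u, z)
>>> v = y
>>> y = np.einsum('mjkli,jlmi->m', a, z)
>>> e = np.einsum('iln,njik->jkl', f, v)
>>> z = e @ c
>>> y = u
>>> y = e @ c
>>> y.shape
(5, 19, 19)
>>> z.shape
(5, 19, 19)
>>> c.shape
(13, 19)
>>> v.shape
(31, 5, 19, 19)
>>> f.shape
(19, 13, 31)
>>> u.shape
(19, 19)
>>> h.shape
(19, 19, 5, 13)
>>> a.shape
(19, 31, 19, 5, 13)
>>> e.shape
(5, 19, 13)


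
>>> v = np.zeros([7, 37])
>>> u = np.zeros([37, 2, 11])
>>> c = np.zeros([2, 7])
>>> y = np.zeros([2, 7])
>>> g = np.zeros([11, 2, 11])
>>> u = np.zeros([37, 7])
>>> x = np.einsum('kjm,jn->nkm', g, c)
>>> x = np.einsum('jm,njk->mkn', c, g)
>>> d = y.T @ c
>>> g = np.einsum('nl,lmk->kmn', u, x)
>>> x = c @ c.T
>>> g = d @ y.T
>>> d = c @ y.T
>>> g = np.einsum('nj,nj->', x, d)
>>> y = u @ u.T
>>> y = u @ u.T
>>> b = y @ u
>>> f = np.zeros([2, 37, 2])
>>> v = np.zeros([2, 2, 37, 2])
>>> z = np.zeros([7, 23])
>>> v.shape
(2, 2, 37, 2)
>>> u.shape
(37, 7)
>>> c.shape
(2, 7)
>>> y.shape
(37, 37)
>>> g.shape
()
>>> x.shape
(2, 2)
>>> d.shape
(2, 2)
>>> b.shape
(37, 7)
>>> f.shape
(2, 37, 2)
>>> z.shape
(7, 23)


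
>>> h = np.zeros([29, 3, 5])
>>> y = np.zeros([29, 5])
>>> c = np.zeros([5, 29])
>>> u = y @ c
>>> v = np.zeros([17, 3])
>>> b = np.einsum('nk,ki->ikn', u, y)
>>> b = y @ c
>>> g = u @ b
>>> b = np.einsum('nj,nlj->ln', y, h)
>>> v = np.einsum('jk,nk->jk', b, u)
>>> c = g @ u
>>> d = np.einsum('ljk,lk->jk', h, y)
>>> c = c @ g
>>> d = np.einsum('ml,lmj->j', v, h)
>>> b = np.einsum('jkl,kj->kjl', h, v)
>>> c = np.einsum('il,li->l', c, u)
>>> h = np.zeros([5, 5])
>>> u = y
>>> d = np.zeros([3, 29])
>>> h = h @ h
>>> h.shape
(5, 5)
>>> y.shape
(29, 5)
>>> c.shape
(29,)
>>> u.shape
(29, 5)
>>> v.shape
(3, 29)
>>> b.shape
(3, 29, 5)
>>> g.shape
(29, 29)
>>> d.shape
(3, 29)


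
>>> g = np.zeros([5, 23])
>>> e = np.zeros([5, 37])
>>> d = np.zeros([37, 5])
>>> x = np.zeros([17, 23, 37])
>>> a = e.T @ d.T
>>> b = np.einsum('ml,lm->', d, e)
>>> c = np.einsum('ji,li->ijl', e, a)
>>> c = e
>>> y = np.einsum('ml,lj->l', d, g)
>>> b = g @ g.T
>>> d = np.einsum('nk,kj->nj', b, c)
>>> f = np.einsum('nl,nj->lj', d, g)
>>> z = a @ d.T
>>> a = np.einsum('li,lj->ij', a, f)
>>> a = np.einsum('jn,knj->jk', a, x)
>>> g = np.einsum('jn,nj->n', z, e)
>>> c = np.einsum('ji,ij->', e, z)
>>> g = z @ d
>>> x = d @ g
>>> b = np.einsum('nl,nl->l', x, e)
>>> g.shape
(37, 37)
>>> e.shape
(5, 37)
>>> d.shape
(5, 37)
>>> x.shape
(5, 37)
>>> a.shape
(37, 17)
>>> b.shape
(37,)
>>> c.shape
()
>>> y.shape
(5,)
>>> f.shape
(37, 23)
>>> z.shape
(37, 5)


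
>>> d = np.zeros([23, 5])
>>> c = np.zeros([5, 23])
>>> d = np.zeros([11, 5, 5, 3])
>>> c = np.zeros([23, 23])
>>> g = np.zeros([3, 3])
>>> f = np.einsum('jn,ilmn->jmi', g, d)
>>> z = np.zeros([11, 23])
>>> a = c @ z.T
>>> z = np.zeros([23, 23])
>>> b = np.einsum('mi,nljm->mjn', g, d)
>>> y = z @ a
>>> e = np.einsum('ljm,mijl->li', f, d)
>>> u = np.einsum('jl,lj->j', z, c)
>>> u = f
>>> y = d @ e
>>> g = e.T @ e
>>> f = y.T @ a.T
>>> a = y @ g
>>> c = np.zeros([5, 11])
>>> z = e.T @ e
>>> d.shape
(11, 5, 5, 3)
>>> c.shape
(5, 11)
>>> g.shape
(5, 5)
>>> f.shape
(5, 5, 5, 23)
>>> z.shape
(5, 5)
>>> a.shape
(11, 5, 5, 5)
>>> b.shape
(3, 5, 11)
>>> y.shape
(11, 5, 5, 5)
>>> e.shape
(3, 5)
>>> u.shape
(3, 5, 11)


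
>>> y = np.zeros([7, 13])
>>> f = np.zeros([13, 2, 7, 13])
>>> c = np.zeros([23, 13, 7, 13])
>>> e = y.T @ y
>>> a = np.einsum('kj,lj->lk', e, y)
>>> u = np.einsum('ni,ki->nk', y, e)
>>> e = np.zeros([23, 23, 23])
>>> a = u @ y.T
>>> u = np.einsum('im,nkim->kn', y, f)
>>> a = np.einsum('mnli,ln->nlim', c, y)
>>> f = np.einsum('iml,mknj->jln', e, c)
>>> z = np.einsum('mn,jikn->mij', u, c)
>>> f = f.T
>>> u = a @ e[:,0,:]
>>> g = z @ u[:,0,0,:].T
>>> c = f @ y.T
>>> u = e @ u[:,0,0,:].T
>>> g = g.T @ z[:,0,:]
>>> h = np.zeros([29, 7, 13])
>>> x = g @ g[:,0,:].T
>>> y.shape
(7, 13)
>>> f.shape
(7, 23, 13)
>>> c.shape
(7, 23, 7)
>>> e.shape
(23, 23, 23)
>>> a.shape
(13, 7, 13, 23)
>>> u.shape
(23, 23, 13)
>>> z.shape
(2, 13, 23)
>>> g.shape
(13, 13, 23)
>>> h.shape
(29, 7, 13)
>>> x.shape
(13, 13, 13)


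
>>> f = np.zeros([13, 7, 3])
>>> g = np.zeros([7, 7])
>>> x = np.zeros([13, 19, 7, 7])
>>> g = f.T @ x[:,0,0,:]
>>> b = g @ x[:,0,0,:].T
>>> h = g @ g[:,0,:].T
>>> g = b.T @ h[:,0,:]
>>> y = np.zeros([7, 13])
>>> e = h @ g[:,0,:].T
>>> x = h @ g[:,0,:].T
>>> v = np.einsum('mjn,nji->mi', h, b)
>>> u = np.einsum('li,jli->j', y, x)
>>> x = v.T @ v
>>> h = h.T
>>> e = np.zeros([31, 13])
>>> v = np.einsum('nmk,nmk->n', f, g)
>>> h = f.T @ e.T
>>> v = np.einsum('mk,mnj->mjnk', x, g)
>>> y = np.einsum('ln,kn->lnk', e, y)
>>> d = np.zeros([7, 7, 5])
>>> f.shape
(13, 7, 3)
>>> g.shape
(13, 7, 3)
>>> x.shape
(13, 13)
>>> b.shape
(3, 7, 13)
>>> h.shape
(3, 7, 31)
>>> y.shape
(31, 13, 7)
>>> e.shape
(31, 13)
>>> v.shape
(13, 3, 7, 13)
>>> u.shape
(3,)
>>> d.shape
(7, 7, 5)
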